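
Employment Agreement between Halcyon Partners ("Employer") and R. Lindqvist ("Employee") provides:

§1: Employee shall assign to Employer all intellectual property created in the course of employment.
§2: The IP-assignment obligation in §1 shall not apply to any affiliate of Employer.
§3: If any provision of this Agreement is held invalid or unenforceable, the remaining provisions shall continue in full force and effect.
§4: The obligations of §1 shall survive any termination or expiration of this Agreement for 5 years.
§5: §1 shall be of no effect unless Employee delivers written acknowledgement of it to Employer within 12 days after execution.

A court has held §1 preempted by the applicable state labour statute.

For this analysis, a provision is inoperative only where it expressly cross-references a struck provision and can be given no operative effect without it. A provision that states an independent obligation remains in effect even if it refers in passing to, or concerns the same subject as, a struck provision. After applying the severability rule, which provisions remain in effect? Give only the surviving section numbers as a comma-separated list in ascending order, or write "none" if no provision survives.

§1 is struck. §2 operates only by reference to §1, so it falls with §1. The only function of §4 is the survival period for §1, so it cannot stand once §1 is removed. §5 has no operative effect of its own apart from §1 and is therefore inoperative. §3 is a severability clause and preserves every provision that can still be given independent effect. Only §3 remains in effect.

3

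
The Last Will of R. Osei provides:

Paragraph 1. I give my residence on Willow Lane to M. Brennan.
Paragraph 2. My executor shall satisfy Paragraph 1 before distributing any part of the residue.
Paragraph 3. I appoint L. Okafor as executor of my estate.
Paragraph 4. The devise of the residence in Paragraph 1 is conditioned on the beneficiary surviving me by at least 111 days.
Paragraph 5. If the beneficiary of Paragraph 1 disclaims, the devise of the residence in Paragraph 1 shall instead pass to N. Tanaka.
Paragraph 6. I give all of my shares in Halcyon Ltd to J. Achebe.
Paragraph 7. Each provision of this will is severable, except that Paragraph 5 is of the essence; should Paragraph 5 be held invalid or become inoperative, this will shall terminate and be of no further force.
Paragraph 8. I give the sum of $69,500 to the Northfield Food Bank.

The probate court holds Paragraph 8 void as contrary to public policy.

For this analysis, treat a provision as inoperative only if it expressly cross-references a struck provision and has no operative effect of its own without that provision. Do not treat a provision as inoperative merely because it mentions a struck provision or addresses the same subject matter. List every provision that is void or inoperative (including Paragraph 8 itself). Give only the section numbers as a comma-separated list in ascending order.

Paragraph 8 is struck. No other provision's operative terms depend on Paragraph 8. Paragraph 7 makes Paragraph 5 an essential term, but Paragraph 5 is unaffected, so the severability proviso in Paragraph 7 preserves the remaining provisions. The provisions still in force are Paragraph 1, Paragraph 2, Paragraph 3, Paragraph 4, Paragraph 5, Paragraph 6, and Paragraph 7.

8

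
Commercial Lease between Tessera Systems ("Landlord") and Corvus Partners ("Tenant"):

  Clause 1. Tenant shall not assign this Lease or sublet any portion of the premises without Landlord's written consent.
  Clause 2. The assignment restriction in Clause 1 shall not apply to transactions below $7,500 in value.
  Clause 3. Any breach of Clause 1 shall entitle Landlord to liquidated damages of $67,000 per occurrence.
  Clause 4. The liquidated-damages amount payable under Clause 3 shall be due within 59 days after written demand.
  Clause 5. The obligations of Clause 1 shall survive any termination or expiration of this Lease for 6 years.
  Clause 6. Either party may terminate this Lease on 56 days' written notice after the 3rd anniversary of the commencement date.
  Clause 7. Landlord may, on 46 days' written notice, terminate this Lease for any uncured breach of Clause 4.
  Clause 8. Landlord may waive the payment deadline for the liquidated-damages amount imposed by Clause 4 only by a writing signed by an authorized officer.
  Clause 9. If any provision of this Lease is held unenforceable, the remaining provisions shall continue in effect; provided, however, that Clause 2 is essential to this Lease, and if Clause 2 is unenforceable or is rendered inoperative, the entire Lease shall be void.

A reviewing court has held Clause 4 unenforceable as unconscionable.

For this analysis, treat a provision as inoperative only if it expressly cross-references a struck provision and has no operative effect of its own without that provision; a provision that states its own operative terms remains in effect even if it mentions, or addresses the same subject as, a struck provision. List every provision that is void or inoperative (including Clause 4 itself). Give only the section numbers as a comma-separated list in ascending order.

4, 7, 8

Clause 4 is struck. Clause 7 operates only by reference to Clause 4, so it falls with Clause 4. The only function of Clause 8 is the waiver condition for Clause 4, so it cannot stand once Clause 4 is removed. Clause 9 makes Clause 2 an essential term, but Clause 2 is unaffected, so the severability proviso in Clause 9 preserves the remaining provisions. The provisions still in force are Clause 1, Clause 2, Clause 3, Clause 5, Clause 6, and Clause 9.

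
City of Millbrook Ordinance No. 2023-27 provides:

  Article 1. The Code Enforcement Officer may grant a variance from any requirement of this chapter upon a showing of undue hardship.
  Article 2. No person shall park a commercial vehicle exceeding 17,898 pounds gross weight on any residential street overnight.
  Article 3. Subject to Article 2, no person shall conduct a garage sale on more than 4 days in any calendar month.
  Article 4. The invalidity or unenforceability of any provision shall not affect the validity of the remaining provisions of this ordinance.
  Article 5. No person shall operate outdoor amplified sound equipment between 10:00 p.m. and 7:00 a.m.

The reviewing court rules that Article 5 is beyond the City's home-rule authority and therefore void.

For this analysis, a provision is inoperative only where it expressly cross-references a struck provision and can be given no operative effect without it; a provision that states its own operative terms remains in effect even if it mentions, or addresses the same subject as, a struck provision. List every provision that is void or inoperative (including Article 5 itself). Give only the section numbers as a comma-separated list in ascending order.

5

Article 5 is struck. No other provision's operative terms depend on Article 5. Under the severability clause in Article 4, the remaining provisions continue in force. Article 1, Article 2, Article 3, and Article 4 remain in effect.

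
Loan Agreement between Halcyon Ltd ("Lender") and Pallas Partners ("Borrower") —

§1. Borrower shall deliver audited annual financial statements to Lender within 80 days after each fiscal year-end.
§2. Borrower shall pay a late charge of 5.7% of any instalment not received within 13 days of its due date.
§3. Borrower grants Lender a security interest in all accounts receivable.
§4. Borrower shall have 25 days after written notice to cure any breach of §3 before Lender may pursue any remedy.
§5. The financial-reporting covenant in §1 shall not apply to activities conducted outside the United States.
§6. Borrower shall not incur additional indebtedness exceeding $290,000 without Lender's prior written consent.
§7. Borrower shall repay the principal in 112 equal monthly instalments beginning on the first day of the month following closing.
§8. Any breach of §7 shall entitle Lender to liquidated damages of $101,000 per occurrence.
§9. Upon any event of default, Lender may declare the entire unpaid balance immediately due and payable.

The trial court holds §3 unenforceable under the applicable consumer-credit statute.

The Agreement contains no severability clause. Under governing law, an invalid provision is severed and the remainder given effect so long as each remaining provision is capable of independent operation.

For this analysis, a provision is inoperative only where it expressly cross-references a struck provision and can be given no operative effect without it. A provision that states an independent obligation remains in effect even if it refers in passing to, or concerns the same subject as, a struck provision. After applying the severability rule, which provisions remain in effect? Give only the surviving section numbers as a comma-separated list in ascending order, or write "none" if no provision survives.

1, 2, 5, 6, 7, 8, 9

§3 is struck. §4 merely fixes the cure period for breach of §3; with §3 gone it has nothing to operate on and falls away. With no severability clause, the stated default rule severs what cannot stand and enforces each remaining provision that can operate on its own. The provisions still in force are §1, §2, §5, §6, §7, §8, and §9.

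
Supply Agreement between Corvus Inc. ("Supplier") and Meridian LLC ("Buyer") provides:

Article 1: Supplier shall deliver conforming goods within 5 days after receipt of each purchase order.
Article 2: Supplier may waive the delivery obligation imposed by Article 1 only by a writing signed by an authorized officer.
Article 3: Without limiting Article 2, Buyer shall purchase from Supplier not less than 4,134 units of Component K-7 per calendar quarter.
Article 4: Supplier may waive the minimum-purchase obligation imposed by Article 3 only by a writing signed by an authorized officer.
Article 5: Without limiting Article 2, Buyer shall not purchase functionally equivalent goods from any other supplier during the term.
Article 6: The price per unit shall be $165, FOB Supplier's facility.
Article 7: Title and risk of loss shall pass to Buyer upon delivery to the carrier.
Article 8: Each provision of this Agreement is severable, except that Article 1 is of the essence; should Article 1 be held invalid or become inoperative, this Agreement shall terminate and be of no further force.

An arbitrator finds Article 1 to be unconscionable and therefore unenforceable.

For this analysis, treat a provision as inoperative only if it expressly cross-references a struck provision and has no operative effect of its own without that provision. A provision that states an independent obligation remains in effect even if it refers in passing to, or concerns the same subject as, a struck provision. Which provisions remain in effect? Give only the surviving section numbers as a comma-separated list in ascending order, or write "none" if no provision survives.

none

Article 1 is struck. Article 2 merely fixes the waiver condition for Article 1; with Article 1 gone it has nothing to operate on and falls away. Article 8 makes Article 1 an essential term, and Article 1 is the provision held invalid; under Article 8, the entire Agreement is therefore void. No provision of the Agreement survives.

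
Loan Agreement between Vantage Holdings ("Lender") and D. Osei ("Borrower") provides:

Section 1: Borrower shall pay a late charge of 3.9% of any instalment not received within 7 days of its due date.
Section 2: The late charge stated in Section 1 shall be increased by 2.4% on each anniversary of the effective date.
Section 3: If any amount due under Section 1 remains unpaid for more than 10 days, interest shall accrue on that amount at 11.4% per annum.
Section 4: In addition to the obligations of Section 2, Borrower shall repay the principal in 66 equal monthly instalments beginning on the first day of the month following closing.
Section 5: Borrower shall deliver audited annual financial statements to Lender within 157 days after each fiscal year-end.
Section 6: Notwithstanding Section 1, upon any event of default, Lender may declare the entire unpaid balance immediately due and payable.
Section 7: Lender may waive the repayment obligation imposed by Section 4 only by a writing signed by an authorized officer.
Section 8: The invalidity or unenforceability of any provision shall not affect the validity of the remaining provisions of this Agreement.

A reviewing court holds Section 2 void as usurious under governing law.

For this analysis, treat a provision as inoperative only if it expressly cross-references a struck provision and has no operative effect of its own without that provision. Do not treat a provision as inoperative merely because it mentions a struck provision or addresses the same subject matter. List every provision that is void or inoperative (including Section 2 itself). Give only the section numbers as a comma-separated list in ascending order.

2

Section 2 is struck. Section 4 mentions Section 2 but its own obligation stands independently of Section 2, so Section 4 is not affected. Nothing else in the Agreement is defined by reference to Section 2. Section 8 is a severability clause and preserves every provision that can still be given independent effect. The provisions still in force are Section 1, Section 3, Section 4, Section 5, Section 6, Section 7, and Section 8.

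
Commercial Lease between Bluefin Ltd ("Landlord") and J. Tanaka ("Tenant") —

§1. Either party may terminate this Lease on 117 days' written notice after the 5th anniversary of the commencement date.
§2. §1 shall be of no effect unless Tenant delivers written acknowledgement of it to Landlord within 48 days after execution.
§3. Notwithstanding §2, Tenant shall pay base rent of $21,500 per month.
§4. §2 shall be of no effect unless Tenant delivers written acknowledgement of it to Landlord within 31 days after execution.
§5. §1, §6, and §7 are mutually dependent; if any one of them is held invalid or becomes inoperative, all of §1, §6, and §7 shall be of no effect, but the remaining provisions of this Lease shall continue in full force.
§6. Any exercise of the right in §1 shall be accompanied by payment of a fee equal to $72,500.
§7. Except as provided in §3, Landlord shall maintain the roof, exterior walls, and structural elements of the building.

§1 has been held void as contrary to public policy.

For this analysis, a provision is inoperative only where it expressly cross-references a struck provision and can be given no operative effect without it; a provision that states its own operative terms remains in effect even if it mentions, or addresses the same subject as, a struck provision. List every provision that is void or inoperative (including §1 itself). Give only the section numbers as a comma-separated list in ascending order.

1, 2, 4, 6, 7

§1 is struck. The only function of §2 is the acknowledgement condition for §1, so it cannot stand once §1 is removed. The only function of §6 is the exercise fee for §1, so it cannot stand once §1 is removed. §4 merely fixes the acknowledgement condition for §2; with §2 gone it has nothing to operate on and falls away. §3 mentions §2 but its own obligation stands independently of §2, so §3 is not affected. §5 declares §1, §6, and §7 mutually dependent; since one of them has fallen, all of them are of no effect. That brings down §7 as well. The remainder continues in force under §5. The provisions still in force are §3 and §5.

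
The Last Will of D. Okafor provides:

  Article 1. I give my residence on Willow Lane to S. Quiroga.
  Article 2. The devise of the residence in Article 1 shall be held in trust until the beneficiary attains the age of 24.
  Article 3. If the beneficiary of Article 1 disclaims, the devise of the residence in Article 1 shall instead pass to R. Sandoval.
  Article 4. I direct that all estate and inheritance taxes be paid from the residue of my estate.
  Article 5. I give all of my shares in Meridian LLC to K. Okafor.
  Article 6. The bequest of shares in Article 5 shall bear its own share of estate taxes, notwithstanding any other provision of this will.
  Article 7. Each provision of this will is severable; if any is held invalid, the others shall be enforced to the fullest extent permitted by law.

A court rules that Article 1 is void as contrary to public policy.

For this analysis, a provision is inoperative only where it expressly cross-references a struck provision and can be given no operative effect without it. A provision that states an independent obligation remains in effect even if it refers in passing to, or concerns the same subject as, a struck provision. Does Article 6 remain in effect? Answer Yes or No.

Yes

Article 1 is struck. Article 2 has no operative effect of its own apart from Article 1 and is therefore inoperative. Article 3 merely fixes the alternative disposition for Article 1; with Article 1 gone it has nothing to operate on and falls away. Article 7 is a severability clause and preserves every provision that can still be given independent effect. That leaves Article 4, Article 5, Article 6, and Article 7 in effect. Article 6 is among the surviving provisions, so the answer is yes.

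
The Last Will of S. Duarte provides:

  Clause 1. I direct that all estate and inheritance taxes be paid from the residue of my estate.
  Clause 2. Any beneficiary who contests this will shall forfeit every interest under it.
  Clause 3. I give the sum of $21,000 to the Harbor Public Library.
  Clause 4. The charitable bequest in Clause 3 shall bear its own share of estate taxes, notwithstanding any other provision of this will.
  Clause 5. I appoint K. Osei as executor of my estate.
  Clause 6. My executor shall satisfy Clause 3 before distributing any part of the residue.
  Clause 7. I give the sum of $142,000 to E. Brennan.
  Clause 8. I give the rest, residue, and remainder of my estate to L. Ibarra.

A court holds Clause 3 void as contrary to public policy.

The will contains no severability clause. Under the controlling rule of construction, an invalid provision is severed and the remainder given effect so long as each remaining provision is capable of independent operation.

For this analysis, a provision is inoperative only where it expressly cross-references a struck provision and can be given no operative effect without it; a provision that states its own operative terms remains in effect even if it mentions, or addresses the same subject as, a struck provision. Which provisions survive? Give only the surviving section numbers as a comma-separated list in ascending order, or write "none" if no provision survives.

1, 2, 5, 7, 8

Clause 3 is struck. Clause 4 operates only by reference to Clause 3, so it falls with Clause 3. The only function of Clause 6 is the priority direction for Clause 3, so it cannot stand once Clause 3 is removed. With no severability clause, the stated default rule severs what cannot stand and enforces each remaining provision that can operate on its own. The provisions still in force are Clause 1, Clause 2, Clause 5, Clause 7, and Clause 8.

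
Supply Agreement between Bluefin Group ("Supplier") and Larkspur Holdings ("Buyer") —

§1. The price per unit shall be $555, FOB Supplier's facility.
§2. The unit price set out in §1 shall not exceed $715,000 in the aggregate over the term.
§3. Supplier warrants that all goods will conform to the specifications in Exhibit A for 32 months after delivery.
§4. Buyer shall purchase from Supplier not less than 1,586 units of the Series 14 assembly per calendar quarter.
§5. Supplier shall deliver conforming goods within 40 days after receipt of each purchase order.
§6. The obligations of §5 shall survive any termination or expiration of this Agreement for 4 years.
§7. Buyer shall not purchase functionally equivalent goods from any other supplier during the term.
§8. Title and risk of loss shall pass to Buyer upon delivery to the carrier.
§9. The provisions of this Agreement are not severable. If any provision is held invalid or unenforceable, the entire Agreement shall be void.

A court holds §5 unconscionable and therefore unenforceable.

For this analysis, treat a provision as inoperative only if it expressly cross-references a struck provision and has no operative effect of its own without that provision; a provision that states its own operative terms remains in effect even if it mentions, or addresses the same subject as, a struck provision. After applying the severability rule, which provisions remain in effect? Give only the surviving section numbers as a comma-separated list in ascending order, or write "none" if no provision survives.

§5 is struck. §6 has no operative effect of its own apart from §5 and is therefore inoperative. §9 provides that the Agreement is not severable, so the invalidity of any one provision voids the entire Agreement. No provision of the Agreement survives.

none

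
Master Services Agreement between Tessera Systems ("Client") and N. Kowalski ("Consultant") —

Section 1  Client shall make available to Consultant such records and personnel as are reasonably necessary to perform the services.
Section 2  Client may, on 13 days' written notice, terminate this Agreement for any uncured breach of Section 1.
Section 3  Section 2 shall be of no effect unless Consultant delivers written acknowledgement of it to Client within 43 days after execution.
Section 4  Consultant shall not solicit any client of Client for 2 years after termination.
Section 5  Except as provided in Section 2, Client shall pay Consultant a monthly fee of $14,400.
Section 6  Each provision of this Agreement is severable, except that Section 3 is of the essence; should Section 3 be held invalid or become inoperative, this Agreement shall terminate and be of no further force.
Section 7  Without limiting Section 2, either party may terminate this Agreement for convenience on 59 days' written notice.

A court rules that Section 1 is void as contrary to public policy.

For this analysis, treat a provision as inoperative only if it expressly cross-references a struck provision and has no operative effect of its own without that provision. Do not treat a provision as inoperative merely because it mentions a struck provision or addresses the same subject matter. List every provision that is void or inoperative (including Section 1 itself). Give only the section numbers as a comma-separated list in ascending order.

Section 1 is struck. Section 2 merely fixes the termination right for breach of Section 1; with Section 1 gone it has nothing to operate on and falls away. The only function of Section 3 is the acknowledgement condition for Section 2, so it cannot stand once Section 2 is removed. Section 6 makes Section 3 an essential term, and Section 3 has been rendered inoperative by the cascade; under Section 6, the entire Agreement is therefore void. No provision of the Agreement survives.

1, 2, 3, 4, 5, 6, 7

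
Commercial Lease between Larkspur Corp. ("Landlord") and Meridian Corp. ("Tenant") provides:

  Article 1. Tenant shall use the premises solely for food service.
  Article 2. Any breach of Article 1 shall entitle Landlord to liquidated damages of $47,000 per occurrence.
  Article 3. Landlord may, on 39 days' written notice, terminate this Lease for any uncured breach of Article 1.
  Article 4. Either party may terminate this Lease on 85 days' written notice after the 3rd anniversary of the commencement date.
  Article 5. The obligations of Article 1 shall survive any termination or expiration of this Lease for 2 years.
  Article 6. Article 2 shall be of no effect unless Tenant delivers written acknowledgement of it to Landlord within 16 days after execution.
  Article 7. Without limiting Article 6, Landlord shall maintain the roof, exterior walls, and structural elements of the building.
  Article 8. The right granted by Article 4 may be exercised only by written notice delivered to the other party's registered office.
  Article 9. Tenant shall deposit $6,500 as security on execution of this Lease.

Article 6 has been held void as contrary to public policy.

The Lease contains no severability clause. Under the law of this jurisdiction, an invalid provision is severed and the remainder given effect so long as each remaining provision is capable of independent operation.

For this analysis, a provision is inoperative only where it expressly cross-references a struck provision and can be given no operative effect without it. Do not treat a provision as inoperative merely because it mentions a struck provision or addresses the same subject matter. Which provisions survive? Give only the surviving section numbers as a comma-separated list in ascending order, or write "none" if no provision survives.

1, 2, 3, 4, 5, 7, 8, 9

Article 6 is struck. Article 7 mentions Article 6 but its own obligation stands independently of Article 6, so Article 7 is not affected. Nothing else in the Lease is defined by reference to Article 6. With no severability clause, the stated default rule severs what cannot stand and enforces each remaining provision that can operate on its own. That leaves Article 1, Article 2, Article 3, Article 4, Article 5, Article 7, Article 8, and Article 9 in effect.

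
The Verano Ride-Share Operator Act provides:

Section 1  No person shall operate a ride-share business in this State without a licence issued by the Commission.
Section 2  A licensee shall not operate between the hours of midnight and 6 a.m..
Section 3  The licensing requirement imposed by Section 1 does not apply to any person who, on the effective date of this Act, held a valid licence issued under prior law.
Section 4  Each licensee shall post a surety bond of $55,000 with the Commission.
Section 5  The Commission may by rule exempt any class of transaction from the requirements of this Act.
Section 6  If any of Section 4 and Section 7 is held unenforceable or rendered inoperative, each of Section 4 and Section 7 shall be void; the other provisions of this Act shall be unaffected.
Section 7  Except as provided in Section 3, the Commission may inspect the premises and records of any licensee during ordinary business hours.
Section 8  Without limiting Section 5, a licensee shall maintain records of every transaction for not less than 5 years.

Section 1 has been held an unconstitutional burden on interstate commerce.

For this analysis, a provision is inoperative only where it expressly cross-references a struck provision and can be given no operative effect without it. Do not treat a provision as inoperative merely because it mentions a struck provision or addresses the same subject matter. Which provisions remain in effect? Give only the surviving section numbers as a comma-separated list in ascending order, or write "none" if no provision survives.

Section 1 is struck. Section 3 operates only by reference to Section 1, so it falls with Section 1. Section 7 mentions Section 3 but its own obligation stands independently of Section 3, so Section 7 is not affected. Section 6 ties Section 4 and Section 7 together, but none of those is affected here; the remaining provisions continue in force under Section 6. Section 2, Section 4, Section 5, Section 6, Section 7, and Section 8 remain in effect.

2, 4, 5, 6, 7, 8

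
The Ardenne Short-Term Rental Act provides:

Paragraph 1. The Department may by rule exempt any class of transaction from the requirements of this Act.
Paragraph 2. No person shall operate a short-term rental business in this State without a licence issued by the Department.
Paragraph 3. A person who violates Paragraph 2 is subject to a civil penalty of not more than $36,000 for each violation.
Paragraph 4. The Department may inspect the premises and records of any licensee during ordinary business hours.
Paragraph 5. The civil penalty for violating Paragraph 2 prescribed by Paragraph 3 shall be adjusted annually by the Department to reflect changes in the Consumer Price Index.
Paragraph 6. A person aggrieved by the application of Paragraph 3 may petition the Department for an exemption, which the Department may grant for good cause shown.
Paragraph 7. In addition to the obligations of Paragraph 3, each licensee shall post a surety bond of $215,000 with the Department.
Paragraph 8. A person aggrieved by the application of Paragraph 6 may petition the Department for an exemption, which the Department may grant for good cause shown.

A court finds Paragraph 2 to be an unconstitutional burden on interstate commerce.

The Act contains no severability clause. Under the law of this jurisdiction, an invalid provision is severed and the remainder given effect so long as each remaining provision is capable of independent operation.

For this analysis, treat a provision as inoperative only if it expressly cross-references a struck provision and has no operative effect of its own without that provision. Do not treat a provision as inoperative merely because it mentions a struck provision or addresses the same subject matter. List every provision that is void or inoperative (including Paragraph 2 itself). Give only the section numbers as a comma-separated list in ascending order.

Paragraph 2 is struck. Paragraph 3 operates only by reference to Paragraph 2, so it falls with Paragraph 2. Paragraph 5 does nothing except set the indexation of the civil penalty for violating Paragraph 2 by reference to Paragraph 3; with Paragraph 3 gone it has no independent effect and is inoperative. Paragraph 6 has no operative effect of its own apart from Paragraph 3 and is therefore inoperative. The only function of Paragraph 8 is the exemption procedure for Paragraph 6, so it cannot stand once Paragraph 6 is removed. Although Paragraph 7 refers to Paragraph 3, its operative terms do not depend on Paragraph 3, so it remains in effect. With no severability clause, the stated default rule severs what cannot stand and enforces each remaining provision that can operate on its own. The provisions still in force are Paragraph 1, Paragraph 4, and Paragraph 7.

2, 3, 5, 6, 8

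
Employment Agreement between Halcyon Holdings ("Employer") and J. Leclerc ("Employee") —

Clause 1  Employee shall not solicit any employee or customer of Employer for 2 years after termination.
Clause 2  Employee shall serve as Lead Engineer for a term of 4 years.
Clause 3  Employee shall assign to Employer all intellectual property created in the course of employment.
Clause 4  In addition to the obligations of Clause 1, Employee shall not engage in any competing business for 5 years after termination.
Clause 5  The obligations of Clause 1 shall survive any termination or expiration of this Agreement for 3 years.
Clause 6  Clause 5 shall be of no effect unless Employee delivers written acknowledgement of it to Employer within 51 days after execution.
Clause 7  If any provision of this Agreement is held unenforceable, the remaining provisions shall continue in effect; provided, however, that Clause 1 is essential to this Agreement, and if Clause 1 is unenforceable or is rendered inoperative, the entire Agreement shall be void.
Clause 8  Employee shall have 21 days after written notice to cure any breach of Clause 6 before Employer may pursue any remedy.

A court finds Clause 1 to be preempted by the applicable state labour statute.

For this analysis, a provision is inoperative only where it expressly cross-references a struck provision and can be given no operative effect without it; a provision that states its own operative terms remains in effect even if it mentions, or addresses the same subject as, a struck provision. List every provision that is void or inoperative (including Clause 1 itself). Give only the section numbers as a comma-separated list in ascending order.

Clause 1 is struck. Clause 5 has no operative effect of its own apart from Clause 1 and is therefore inoperative. Clause 6 operates only by reference to Clause 5, so it falls with Clause 5. Clause 8 merely fixes the cure period for breach of Clause 6; with Clause 6 gone it has nothing to operate on and falls away. Clause 7 makes Clause 1 an essential term, and Clause 1 is the provision held invalid; under Clause 7, the entire Agreement is therefore void. No provision of the Agreement survives.

1, 2, 3, 4, 5, 6, 7, 8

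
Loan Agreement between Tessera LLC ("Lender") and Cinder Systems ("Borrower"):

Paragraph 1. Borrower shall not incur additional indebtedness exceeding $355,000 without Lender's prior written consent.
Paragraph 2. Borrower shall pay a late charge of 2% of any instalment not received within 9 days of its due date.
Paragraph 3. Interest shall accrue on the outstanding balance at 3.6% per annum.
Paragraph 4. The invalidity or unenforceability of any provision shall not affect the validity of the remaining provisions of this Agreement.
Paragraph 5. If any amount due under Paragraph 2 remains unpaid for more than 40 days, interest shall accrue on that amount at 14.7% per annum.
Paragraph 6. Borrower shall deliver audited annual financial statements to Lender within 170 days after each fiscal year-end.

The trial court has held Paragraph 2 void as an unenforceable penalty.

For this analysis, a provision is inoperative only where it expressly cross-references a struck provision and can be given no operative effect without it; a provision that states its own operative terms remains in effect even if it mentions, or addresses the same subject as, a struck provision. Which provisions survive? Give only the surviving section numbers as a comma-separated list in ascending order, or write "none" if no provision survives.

Paragraph 2 is struck. Paragraph 5 operates only by reference to Paragraph 2, so it falls with Paragraph 2. Under the severability clause in Paragraph 4, the remaining provisions continue in force. The provisions still in force are Paragraph 1, Paragraph 3, Paragraph 4, and Paragraph 6.

1, 3, 4, 6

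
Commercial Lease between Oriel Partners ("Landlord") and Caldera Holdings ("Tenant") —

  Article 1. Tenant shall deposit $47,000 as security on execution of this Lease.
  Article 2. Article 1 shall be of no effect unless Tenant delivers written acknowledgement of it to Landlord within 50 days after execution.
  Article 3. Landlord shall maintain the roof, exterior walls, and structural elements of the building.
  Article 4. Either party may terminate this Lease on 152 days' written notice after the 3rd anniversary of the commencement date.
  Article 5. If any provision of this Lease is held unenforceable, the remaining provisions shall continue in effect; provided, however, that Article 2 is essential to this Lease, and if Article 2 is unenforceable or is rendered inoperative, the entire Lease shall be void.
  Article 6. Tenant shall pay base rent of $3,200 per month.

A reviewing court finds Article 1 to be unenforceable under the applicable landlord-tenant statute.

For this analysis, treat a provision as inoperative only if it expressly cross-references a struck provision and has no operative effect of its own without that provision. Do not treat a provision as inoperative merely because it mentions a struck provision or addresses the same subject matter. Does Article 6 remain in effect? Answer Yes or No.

No

Article 1 is struck. The only function of Article 2 is the acknowledgement condition for Article 1, so it cannot stand once Article 1 is removed. Article 5 makes Article 2 an essential term, and Article 2 has been rendered inoperative by the cascade; under Article 5, the entire Lease is therefore void. No provision of the Lease survives. Article 6 is among the inoperative provisions, so the answer is no.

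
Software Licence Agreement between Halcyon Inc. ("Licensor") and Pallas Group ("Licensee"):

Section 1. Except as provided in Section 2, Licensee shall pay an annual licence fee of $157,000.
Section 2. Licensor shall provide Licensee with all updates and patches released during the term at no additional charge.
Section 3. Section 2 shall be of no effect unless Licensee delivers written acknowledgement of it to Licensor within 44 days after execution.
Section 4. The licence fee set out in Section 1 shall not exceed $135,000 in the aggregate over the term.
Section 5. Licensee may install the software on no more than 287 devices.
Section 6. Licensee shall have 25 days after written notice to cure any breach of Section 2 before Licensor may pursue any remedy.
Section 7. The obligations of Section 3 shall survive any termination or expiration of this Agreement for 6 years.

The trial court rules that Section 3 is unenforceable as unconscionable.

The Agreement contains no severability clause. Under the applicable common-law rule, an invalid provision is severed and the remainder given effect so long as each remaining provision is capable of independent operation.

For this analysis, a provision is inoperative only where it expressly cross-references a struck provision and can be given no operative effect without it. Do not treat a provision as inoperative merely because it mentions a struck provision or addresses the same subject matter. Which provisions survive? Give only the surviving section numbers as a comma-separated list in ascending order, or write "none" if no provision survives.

Section 3 is struck. Section 7 operates only by reference to Section 3, so it falls with Section 3. Under the stated default rule, only provisions that cannot operate independently fall away; the rest are enforced. Section 1, Section 2, Section 4, Section 5, and Section 6 remain in effect.

1, 2, 4, 5, 6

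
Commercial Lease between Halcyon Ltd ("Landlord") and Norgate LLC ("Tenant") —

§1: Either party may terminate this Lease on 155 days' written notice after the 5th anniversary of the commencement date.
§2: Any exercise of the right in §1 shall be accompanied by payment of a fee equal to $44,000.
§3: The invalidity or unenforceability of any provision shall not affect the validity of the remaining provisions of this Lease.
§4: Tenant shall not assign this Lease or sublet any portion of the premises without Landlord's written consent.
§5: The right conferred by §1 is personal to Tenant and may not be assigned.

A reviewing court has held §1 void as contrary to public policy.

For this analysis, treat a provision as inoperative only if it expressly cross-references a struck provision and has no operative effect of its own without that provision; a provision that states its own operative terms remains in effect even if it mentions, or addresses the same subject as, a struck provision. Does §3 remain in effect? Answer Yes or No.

§1 is struck. §2 merely fixes the exercise fee for §1; with §1 gone it has nothing to operate on and falls away. §5 operates only by reference to §1, so it falls with §1. §3 is a severability clause and preserves every provision that can still be given independent effect. §3 and §4 remain in effect. §3 is among the surviving provisions, so the answer is yes.

Yes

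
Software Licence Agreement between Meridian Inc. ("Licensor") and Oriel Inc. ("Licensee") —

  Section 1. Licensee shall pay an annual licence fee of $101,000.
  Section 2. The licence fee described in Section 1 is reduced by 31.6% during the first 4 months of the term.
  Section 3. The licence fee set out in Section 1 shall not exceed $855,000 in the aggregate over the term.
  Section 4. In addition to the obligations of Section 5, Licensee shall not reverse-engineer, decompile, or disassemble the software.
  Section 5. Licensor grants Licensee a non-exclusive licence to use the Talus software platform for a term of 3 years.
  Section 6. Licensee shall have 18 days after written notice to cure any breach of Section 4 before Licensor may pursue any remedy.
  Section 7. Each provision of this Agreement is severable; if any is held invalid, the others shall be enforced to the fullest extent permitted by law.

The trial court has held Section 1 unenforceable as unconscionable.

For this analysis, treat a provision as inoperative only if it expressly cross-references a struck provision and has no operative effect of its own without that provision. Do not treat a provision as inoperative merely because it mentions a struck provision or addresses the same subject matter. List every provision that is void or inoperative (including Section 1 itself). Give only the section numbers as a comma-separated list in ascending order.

1, 2, 3

Section 1 is struck. Section 2 has no operative effect of its own apart from Section 1 and is therefore inoperative. Section 3 has no operative effect of its own apart from Section 1 and is therefore inoperative. Under the severability clause in Section 7, the remaining provisions continue in force. The provisions still in force are Section 4, Section 5, Section 6, and Section 7.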